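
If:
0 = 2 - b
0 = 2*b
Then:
No Solution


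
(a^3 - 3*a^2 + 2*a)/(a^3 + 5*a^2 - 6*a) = (a - 2)/(a + 6)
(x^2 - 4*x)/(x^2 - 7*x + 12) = x/(x - 3)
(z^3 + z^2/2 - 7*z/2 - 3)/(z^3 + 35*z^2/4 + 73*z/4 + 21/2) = 2*(2*z^2 - z - 6)/(4*z^2 + 31*z + 42)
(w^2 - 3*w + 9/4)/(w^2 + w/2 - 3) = (w - 3/2)/(w + 2)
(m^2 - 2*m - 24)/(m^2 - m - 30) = (m + 4)/(m + 5)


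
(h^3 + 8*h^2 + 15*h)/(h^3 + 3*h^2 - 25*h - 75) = h/(h - 5)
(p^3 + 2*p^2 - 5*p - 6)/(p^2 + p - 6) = p + 1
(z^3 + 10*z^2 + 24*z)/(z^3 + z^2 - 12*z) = (z + 6)/(z - 3)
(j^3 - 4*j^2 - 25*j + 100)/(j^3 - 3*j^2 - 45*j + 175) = (j^2 + j - 20)/(j^2 + 2*j - 35)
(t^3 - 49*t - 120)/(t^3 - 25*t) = (t^2 - 5*t - 24)/(t*(t - 5))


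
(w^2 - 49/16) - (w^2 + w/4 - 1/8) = -w/4 - 47/16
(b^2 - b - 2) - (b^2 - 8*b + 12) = 7*b - 14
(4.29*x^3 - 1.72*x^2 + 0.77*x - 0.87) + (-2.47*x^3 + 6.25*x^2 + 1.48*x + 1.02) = 1.82*x^3 + 4.53*x^2 + 2.25*x + 0.15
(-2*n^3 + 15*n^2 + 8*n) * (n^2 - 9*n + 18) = -2*n^5 + 33*n^4 - 163*n^3 + 198*n^2 + 144*n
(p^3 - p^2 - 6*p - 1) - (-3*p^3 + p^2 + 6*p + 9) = 4*p^3 - 2*p^2 - 12*p - 10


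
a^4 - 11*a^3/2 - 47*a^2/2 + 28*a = a*(a - 8)*(a - 1)*(a + 7/2)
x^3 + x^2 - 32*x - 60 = (x - 6)*(x + 2)*(x + 5)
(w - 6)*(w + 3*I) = w^2 - 6*w + 3*I*w - 18*I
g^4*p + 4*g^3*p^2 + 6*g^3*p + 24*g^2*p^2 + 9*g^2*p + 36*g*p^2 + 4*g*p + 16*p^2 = (g + 1)*(g + 4)*(g + 4*p)*(g*p + p)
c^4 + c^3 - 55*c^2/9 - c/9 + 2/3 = (c - 2)*(c - 1/3)*(c + 1/3)*(c + 3)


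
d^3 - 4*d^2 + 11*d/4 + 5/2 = (d - 5/2)*(d - 2)*(d + 1/2)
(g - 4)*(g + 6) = g^2 + 2*g - 24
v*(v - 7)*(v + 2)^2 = v^4 - 3*v^3 - 24*v^2 - 28*v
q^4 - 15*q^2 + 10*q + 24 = (q - 3)*(q - 2)*(q + 1)*(q + 4)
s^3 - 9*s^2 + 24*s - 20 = (s - 5)*(s - 2)^2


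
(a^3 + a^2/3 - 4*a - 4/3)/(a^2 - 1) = (3*a^3 + a^2 - 12*a - 4)/(3*(a^2 - 1))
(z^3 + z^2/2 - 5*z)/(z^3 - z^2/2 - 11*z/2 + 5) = z/(z - 1)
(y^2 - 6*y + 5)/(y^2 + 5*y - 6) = (y - 5)/(y + 6)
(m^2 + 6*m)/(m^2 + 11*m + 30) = m/(m + 5)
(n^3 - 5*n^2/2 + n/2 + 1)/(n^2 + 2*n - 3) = (n^2 - 3*n/2 - 1)/(n + 3)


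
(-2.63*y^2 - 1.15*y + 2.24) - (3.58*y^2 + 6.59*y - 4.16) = -6.21*y^2 - 7.74*y + 6.4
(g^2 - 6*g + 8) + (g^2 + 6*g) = 2*g^2 + 8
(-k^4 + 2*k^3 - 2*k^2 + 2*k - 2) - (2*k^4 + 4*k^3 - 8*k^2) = -3*k^4 - 2*k^3 + 6*k^2 + 2*k - 2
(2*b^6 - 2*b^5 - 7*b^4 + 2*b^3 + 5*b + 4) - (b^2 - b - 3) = 2*b^6 - 2*b^5 - 7*b^4 + 2*b^3 - b^2 + 6*b + 7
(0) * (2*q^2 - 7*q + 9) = 0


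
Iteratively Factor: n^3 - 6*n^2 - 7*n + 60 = (n + 3)*(n^2 - 9*n + 20) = (n - 4)*(n + 3)*(n - 5)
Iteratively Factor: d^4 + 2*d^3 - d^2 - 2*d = (d)*(d^3 + 2*d^2 - d - 2) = d*(d + 2)*(d^2 - 1) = d*(d - 1)*(d + 2)*(d + 1)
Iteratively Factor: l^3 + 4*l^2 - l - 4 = (l + 4)*(l^2 - 1) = (l - 1)*(l + 4)*(l + 1)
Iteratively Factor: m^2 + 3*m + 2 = (m + 2)*(m + 1)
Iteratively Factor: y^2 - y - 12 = (y + 3)*(y - 4)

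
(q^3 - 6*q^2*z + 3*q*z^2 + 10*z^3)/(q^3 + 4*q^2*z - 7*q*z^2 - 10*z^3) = (q - 5*z)/(q + 5*z)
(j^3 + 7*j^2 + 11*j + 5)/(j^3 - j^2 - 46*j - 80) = (j^2 + 2*j + 1)/(j^2 - 6*j - 16)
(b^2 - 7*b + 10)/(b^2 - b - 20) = (b - 2)/(b + 4)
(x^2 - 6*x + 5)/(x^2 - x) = (x - 5)/x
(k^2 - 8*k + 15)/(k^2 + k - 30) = (k - 3)/(k + 6)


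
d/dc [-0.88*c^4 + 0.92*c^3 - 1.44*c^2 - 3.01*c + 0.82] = -3.52*c^3 + 2.76*c^2 - 2.88*c - 3.01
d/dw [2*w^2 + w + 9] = 4*w + 1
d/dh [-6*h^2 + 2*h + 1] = 2 - 12*h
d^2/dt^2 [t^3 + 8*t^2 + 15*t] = 6*t + 16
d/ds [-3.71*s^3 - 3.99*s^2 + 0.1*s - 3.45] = -11.13*s^2 - 7.98*s + 0.1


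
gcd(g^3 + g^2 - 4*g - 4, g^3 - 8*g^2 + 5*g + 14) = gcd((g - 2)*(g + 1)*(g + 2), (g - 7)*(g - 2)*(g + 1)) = g^2 - g - 2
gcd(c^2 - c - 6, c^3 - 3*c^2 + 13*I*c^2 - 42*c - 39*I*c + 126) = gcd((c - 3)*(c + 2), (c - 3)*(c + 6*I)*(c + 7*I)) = c - 3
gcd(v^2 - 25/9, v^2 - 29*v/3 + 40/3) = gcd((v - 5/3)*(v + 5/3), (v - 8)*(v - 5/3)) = v - 5/3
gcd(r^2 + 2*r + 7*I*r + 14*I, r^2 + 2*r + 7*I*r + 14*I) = r^2 + r*(2 + 7*I) + 14*I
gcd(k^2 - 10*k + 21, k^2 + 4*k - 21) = k - 3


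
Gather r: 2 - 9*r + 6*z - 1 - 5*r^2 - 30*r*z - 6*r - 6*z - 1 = -5*r^2 + r*(-30*z - 15)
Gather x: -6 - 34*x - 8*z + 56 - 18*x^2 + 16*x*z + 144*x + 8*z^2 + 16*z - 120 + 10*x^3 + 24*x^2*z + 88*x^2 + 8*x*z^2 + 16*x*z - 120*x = 10*x^3 + x^2*(24*z + 70) + x*(8*z^2 + 32*z - 10) + 8*z^2 + 8*z - 70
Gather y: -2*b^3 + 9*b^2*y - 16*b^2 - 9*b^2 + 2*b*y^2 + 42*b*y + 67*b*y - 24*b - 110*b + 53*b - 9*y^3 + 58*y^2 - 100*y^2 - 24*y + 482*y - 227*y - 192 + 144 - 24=-2*b^3 - 25*b^2 - 81*b - 9*y^3 + y^2*(2*b - 42) + y*(9*b^2 + 109*b + 231) - 72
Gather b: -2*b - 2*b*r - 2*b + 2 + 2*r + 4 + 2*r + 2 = b*(-2*r - 4) + 4*r + 8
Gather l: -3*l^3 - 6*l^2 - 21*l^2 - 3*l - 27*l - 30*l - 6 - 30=-3*l^3 - 27*l^2 - 60*l - 36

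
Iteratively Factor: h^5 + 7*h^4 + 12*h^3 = (h)*(h^4 + 7*h^3 + 12*h^2) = h^2*(h^3 + 7*h^2 + 12*h) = h^2*(h + 4)*(h^2 + 3*h) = h^2*(h + 3)*(h + 4)*(h)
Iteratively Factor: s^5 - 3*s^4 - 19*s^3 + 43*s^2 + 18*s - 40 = (s - 5)*(s^4 + 2*s^3 - 9*s^2 - 2*s + 8) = (s - 5)*(s + 1)*(s^3 + s^2 - 10*s + 8) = (s - 5)*(s - 1)*(s + 1)*(s^2 + 2*s - 8) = (s - 5)*(s - 2)*(s - 1)*(s + 1)*(s + 4)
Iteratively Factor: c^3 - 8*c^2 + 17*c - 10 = (c - 1)*(c^2 - 7*c + 10) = (c - 5)*(c - 1)*(c - 2)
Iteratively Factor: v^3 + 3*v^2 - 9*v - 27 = (v + 3)*(v^2 - 9) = (v + 3)^2*(v - 3)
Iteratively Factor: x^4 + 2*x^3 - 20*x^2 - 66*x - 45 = (x + 3)*(x^3 - x^2 - 17*x - 15) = (x + 1)*(x + 3)*(x^2 - 2*x - 15) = (x + 1)*(x + 3)^2*(x - 5)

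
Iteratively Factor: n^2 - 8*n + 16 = (n - 4)*(n - 4)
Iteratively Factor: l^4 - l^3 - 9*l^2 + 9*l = (l - 1)*(l^3 - 9*l) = l*(l - 1)*(l^2 - 9) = l*(l - 3)*(l - 1)*(l + 3)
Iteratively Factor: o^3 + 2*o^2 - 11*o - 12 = (o + 1)*(o^2 + o - 12) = (o - 3)*(o + 1)*(o + 4)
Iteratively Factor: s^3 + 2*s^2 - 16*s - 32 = (s - 4)*(s^2 + 6*s + 8) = (s - 4)*(s + 2)*(s + 4)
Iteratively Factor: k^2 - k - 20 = (k - 5)*(k + 4)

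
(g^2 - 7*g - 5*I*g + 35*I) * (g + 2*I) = g^3 - 7*g^2 - 3*I*g^2 + 10*g + 21*I*g - 70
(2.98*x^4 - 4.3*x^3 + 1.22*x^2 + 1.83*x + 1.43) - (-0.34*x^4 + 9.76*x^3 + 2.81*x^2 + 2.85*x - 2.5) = 3.32*x^4 - 14.06*x^3 - 1.59*x^2 - 1.02*x + 3.93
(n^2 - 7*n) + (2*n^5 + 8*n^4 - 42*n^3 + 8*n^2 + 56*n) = 2*n^5 + 8*n^4 - 42*n^3 + 9*n^2 + 49*n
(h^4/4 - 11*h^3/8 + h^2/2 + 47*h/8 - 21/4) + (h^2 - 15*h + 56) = h^4/4 - 11*h^3/8 + 3*h^2/2 - 73*h/8 + 203/4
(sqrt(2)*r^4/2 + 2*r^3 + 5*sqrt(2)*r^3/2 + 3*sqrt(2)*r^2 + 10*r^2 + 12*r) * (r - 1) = sqrt(2)*r^5/2 + 2*r^4 + 2*sqrt(2)*r^4 + sqrt(2)*r^3/2 + 8*r^3 - 3*sqrt(2)*r^2 + 2*r^2 - 12*r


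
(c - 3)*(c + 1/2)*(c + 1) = c^3 - 3*c^2/2 - 4*c - 3/2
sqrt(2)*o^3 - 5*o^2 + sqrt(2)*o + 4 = (o - 2*sqrt(2))*(o - sqrt(2))*(sqrt(2)*o + 1)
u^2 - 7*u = u*(u - 7)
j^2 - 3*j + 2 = (j - 2)*(j - 1)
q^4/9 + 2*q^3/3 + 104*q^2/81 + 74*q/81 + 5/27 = (q/3 + 1/3)*(q/3 + 1)*(q + 1/3)*(q + 5/3)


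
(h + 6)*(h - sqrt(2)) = h^2 - sqrt(2)*h + 6*h - 6*sqrt(2)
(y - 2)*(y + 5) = y^2 + 3*y - 10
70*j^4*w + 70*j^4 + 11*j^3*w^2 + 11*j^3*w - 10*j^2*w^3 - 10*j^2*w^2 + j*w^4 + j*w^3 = (-7*j + w)*(-5*j + w)*(2*j + w)*(j*w + j)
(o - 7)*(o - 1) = o^2 - 8*o + 7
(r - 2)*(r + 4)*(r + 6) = r^3 + 8*r^2 + 4*r - 48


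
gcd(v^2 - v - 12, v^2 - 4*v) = v - 4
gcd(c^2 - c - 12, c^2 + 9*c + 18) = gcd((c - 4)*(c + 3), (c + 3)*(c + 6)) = c + 3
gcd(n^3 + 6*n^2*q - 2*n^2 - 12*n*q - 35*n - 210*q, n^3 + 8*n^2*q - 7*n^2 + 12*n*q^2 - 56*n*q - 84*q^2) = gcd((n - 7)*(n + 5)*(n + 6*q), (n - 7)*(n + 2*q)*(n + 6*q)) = n^2 + 6*n*q - 7*n - 42*q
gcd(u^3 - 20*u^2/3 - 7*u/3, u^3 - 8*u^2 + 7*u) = u^2 - 7*u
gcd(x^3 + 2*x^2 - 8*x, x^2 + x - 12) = x + 4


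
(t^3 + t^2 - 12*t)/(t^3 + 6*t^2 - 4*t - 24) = t*(t^2 + t - 12)/(t^3 + 6*t^2 - 4*t - 24)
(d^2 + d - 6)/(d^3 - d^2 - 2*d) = (d + 3)/(d*(d + 1))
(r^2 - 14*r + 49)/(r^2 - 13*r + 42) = (r - 7)/(r - 6)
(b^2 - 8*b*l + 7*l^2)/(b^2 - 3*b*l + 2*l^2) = (b - 7*l)/(b - 2*l)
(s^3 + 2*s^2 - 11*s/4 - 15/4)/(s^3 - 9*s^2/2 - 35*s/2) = (2*s^2 - s - 3)/(2*s*(s - 7))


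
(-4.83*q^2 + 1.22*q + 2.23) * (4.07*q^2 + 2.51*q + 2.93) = -19.6581*q^4 - 7.1579*q^3 - 2.0136*q^2 + 9.1719*q + 6.5339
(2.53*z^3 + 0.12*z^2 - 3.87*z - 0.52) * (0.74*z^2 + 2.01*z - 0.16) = 1.8722*z^5 + 5.1741*z^4 - 3.0274*z^3 - 8.1827*z^2 - 0.426*z + 0.0832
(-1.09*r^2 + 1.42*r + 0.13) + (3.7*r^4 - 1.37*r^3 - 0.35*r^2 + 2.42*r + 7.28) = 3.7*r^4 - 1.37*r^3 - 1.44*r^2 + 3.84*r + 7.41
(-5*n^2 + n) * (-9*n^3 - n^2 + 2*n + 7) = 45*n^5 - 4*n^4 - 11*n^3 - 33*n^2 + 7*n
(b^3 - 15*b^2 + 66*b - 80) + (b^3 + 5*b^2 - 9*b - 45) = 2*b^3 - 10*b^2 + 57*b - 125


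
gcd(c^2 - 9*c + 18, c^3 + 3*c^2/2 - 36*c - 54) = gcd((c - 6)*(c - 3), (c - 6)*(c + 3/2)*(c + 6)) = c - 6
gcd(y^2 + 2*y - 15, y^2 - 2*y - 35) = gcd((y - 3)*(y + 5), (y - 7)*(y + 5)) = y + 5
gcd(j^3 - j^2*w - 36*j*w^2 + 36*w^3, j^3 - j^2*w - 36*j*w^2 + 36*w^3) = j^3 - j^2*w - 36*j*w^2 + 36*w^3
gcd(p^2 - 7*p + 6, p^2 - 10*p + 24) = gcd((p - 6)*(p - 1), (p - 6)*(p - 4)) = p - 6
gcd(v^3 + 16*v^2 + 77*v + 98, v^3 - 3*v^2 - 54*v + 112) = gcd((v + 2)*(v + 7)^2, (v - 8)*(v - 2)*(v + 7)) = v + 7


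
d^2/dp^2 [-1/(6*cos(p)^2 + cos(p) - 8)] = (144*sin(p)^4 - 265*sin(p)^2 - 29*cos(p)/2 + 9*cos(3*p)/2 + 23)/(-6*sin(p)^2 + cos(p) - 2)^3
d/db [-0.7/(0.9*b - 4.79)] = 0.63/(0.9*b - 4.79)^2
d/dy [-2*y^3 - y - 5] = -6*y^2 - 1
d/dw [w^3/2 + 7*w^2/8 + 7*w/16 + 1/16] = 3*w^2/2 + 7*w/4 + 7/16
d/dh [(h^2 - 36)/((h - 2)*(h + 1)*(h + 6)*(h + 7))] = 2*(-h^3 + 6*h^2 + 36*h - 34)/(h^6 + 12*h^5 + 18*h^4 - 136*h^3 - 87*h^2 + 252*h + 196)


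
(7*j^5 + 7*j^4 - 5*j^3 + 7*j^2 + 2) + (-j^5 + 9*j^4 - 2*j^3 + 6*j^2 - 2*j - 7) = 6*j^5 + 16*j^4 - 7*j^3 + 13*j^2 - 2*j - 5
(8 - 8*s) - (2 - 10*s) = 2*s + 6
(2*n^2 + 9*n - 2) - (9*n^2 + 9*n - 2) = -7*n^2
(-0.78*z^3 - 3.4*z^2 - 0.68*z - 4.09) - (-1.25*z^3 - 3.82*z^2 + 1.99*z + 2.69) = 0.47*z^3 + 0.42*z^2 - 2.67*z - 6.78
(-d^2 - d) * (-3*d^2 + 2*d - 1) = 3*d^4 + d^3 - d^2 + d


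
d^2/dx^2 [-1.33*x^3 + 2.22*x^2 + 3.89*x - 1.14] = 4.44 - 7.98*x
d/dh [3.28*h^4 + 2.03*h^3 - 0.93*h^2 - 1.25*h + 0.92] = 13.12*h^3 + 6.09*h^2 - 1.86*h - 1.25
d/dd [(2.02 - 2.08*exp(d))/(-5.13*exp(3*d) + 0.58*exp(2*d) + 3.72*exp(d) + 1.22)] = (-21.3408*exp(3*d) + 32.2942*exp(2*d) - 2.3432*exp(d) - 10.052)*exp(d)/(26.3169*exp(6*d) - 5.9508*exp(5*d) - 37.8308*exp(4*d) - 8.202*exp(3*d) + 15.2536*exp(2*d) + 9.0768*exp(d) + 1.4884)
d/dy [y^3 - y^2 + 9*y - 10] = 3*y^2 - 2*y + 9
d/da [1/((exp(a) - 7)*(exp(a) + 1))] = 2*(3 - exp(a))*exp(a)/(exp(4*a) - 12*exp(3*a) + 22*exp(2*a) + 84*exp(a) + 49)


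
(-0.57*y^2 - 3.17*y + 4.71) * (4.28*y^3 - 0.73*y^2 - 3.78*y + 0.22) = -2.4396*y^5 - 13.1515*y^4 + 24.6275*y^3 + 8.4189*y^2 - 18.5012*y + 1.0362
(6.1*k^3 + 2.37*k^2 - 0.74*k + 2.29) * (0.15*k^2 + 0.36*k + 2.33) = 0.915*k^5 + 2.5515*k^4 + 14.9552*k^3 + 5.5992*k^2 - 0.8998*k + 5.3357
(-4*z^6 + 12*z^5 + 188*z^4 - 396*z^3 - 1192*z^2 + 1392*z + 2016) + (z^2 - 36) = -4*z^6 + 12*z^5 + 188*z^4 - 396*z^3 - 1191*z^2 + 1392*z + 1980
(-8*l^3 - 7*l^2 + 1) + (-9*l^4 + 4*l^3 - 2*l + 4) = -9*l^4 - 4*l^3 - 7*l^2 - 2*l + 5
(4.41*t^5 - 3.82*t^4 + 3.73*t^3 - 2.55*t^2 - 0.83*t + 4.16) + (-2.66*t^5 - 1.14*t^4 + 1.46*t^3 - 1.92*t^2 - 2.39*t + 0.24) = 1.75*t^5 - 4.96*t^4 + 5.19*t^3 - 4.47*t^2 - 3.22*t + 4.4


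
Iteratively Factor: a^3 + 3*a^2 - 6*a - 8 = (a + 1)*(a^2 + 2*a - 8) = (a - 2)*(a + 1)*(a + 4)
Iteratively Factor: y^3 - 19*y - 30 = (y + 3)*(y^2 - 3*y - 10) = (y + 2)*(y + 3)*(y - 5)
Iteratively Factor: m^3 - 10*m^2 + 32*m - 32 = (m - 2)*(m^2 - 8*m + 16) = (m - 4)*(m - 2)*(m - 4)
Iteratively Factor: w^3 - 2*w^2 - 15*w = (w + 3)*(w^2 - 5*w) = (w - 5)*(w + 3)*(w)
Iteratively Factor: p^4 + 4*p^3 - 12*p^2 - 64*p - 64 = (p - 4)*(p^3 + 8*p^2 + 20*p + 16) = (p - 4)*(p + 2)*(p^2 + 6*p + 8) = (p - 4)*(p + 2)*(p + 4)*(p + 2)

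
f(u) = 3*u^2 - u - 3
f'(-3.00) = -19.00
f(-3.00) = 27.00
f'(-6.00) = -37.00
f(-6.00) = 111.00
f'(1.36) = 7.16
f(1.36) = 1.19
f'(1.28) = 6.68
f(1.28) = 0.64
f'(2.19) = 12.14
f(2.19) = 9.20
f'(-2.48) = -15.88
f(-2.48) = 17.93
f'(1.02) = 5.12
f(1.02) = -0.90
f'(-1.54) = -10.24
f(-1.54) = 5.65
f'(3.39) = 19.34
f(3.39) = 28.09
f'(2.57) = 14.42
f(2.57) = 14.24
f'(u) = 6*u - 1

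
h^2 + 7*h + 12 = (h + 3)*(h + 4)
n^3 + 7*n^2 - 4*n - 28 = (n - 2)*(n + 2)*(n + 7)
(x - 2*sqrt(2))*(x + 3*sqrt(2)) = x^2 + sqrt(2)*x - 12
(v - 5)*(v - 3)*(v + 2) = v^3 - 6*v^2 - v + 30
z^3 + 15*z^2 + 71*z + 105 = (z + 3)*(z + 5)*(z + 7)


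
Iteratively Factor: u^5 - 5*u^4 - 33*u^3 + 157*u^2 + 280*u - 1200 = (u + 4)*(u^4 - 9*u^3 + 3*u^2 + 145*u - 300) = (u - 5)*(u + 4)*(u^3 - 4*u^2 - 17*u + 60) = (u - 5)^2*(u + 4)*(u^2 + u - 12) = (u - 5)^2*(u - 3)*(u + 4)*(u + 4)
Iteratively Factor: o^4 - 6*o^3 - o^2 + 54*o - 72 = (o - 4)*(o^3 - 2*o^2 - 9*o + 18) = (o - 4)*(o + 3)*(o^2 - 5*o + 6) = (o - 4)*(o - 2)*(o + 3)*(o - 3)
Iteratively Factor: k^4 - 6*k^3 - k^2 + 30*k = (k)*(k^3 - 6*k^2 - k + 30) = k*(k - 3)*(k^2 - 3*k - 10) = k*(k - 3)*(k + 2)*(k - 5)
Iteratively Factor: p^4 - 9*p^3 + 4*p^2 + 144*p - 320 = (p - 5)*(p^3 - 4*p^2 - 16*p + 64) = (p - 5)*(p - 4)*(p^2 - 16) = (p - 5)*(p - 4)*(p + 4)*(p - 4)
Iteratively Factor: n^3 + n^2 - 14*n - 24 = (n - 4)*(n^2 + 5*n + 6) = (n - 4)*(n + 3)*(n + 2)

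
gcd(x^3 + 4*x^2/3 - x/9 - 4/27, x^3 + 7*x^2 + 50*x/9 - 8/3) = x^2 + x - 4/9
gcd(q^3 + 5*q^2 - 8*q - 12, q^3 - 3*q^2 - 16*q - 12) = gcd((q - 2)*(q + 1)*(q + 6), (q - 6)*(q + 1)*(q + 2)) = q + 1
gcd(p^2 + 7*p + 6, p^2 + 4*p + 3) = p + 1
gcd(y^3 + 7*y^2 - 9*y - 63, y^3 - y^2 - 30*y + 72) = y - 3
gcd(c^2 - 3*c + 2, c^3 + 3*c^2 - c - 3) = c - 1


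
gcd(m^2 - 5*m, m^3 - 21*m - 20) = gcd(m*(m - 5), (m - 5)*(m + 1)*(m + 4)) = m - 5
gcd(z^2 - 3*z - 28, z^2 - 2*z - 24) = z + 4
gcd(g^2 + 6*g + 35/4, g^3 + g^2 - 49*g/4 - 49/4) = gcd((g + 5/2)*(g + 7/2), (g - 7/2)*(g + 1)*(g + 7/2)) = g + 7/2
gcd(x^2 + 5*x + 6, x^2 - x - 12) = x + 3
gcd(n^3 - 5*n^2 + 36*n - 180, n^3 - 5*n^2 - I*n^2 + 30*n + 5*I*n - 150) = n^2 + n*(-5 - 6*I) + 30*I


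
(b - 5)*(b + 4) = b^2 - b - 20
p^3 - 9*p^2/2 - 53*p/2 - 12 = (p - 8)*(p + 1/2)*(p + 3)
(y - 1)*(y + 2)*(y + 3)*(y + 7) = y^4 + 11*y^3 + 29*y^2 + y - 42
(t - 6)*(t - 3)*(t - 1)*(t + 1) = t^4 - 9*t^3 + 17*t^2 + 9*t - 18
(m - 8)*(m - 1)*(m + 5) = m^3 - 4*m^2 - 37*m + 40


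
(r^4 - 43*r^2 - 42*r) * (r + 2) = r^5 + 2*r^4 - 43*r^3 - 128*r^2 - 84*r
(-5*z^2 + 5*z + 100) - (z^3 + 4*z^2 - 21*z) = -z^3 - 9*z^2 + 26*z + 100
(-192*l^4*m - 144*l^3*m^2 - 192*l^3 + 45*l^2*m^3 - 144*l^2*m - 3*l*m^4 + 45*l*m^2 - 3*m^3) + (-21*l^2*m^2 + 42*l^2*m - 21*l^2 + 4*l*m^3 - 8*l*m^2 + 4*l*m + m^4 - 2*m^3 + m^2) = -192*l^4*m - 144*l^3*m^2 - 192*l^3 + 45*l^2*m^3 - 21*l^2*m^2 - 102*l^2*m - 21*l^2 - 3*l*m^4 + 4*l*m^3 + 37*l*m^2 + 4*l*m + m^4 - 5*m^3 + m^2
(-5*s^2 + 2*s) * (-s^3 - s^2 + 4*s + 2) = 5*s^5 + 3*s^4 - 22*s^3 - 2*s^2 + 4*s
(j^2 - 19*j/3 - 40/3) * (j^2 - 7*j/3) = j^4 - 26*j^3/3 + 13*j^2/9 + 280*j/9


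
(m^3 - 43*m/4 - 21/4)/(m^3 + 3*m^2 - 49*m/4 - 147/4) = (2*m + 1)/(2*m + 7)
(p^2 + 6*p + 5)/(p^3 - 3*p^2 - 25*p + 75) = (p + 1)/(p^2 - 8*p + 15)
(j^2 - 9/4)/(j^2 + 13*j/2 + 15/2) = (j - 3/2)/(j + 5)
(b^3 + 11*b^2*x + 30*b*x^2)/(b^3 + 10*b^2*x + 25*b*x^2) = (b + 6*x)/(b + 5*x)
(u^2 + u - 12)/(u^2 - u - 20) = (u - 3)/(u - 5)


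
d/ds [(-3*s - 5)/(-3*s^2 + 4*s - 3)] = (-9*s^2 - 30*s + 29)/(9*s^4 - 24*s^3 + 34*s^2 - 24*s + 9)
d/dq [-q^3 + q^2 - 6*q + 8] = -3*q^2 + 2*q - 6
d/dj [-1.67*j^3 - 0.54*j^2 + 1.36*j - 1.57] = -5.01*j^2 - 1.08*j + 1.36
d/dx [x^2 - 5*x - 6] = 2*x - 5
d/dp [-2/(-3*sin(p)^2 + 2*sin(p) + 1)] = 4*(1 - 3*sin(p))*cos(p)/(-3*sin(p)^2 + 2*sin(p) + 1)^2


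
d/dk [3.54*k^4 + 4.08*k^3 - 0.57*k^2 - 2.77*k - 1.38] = 14.16*k^3 + 12.24*k^2 - 1.14*k - 2.77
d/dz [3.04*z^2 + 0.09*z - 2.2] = 6.08*z + 0.09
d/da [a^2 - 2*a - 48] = 2*a - 2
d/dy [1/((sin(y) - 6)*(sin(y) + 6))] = -sin(2*y)/((sin(y) - 6)^2*(sin(y) + 6)^2)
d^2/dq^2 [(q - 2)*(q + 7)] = 2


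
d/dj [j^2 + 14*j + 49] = 2*j + 14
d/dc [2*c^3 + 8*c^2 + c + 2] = 6*c^2 + 16*c + 1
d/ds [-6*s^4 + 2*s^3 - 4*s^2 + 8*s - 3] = -24*s^3 + 6*s^2 - 8*s + 8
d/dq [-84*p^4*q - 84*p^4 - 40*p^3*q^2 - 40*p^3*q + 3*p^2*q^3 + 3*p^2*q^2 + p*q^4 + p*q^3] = p*(-84*p^3 - 80*p^2*q - 40*p^2 + 9*p*q^2 + 6*p*q + 4*q^3 + 3*q^2)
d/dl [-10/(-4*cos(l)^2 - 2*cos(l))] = 5*(sin(l)/cos(l)^2 + 4*tan(l))/(2*cos(l) + 1)^2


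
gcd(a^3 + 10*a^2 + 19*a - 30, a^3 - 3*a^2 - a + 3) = a - 1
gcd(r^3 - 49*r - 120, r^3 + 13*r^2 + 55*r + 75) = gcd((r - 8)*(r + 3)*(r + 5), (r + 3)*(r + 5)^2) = r^2 + 8*r + 15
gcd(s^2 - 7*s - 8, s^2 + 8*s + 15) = 1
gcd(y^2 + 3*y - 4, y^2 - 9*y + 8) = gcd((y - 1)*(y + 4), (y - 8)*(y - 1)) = y - 1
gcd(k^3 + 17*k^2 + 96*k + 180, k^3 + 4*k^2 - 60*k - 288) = k^2 + 12*k + 36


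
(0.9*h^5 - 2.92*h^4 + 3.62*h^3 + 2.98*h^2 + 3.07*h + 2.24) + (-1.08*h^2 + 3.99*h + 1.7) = 0.9*h^5 - 2.92*h^4 + 3.62*h^3 + 1.9*h^2 + 7.06*h + 3.94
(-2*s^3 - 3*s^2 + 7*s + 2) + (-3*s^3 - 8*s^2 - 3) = -5*s^3 - 11*s^2 + 7*s - 1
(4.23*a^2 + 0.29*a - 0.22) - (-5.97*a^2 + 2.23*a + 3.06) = 10.2*a^2 - 1.94*a - 3.28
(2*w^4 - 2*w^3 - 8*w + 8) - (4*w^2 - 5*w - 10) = 2*w^4 - 2*w^3 - 4*w^2 - 3*w + 18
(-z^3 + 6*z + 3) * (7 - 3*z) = 3*z^4 - 7*z^3 - 18*z^2 + 33*z + 21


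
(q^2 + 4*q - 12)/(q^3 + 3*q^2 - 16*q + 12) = 1/(q - 1)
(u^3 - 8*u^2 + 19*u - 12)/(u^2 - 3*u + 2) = (u^2 - 7*u + 12)/(u - 2)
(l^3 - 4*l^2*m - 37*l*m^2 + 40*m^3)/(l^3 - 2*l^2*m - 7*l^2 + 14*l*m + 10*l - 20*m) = (l^3 - 4*l^2*m - 37*l*m^2 + 40*m^3)/(l^3 - 2*l^2*m - 7*l^2 + 14*l*m + 10*l - 20*m)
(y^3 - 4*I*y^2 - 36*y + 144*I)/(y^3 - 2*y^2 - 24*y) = (y^2 + 2*y*(3 - 2*I) - 24*I)/(y*(y + 4))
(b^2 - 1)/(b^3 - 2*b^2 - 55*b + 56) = (b + 1)/(b^2 - b - 56)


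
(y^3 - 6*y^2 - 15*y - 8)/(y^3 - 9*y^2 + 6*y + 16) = (y + 1)/(y - 2)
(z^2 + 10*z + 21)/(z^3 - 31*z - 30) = (z^2 + 10*z + 21)/(z^3 - 31*z - 30)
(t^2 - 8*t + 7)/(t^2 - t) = (t - 7)/t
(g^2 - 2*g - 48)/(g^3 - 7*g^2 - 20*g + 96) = (g + 6)/(g^2 + g - 12)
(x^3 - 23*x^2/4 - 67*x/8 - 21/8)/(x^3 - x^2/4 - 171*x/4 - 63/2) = (x + 1/2)/(x + 6)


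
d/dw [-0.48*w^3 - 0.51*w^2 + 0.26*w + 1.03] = -1.44*w^2 - 1.02*w + 0.26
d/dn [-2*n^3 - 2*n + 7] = -6*n^2 - 2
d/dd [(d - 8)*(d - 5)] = 2*d - 13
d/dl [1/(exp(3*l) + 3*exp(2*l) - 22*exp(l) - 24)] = (-3*exp(2*l) - 6*exp(l) + 22)*exp(l)/(exp(3*l) + 3*exp(2*l) - 22*exp(l) - 24)^2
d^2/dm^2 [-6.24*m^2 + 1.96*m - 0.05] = -12.4800000000000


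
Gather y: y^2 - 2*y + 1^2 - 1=y^2 - 2*y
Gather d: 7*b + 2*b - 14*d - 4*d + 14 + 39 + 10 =9*b - 18*d + 63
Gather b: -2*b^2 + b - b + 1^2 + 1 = 2 - 2*b^2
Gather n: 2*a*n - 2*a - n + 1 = -2*a + n*(2*a - 1) + 1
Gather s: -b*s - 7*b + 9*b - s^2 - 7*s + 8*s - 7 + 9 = 2*b - s^2 + s*(1 - b) + 2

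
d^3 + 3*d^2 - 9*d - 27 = (d - 3)*(d + 3)^2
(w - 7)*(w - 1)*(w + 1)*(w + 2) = w^4 - 5*w^3 - 15*w^2 + 5*w + 14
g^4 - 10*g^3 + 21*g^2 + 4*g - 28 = (g - 7)*(g - 2)^2*(g + 1)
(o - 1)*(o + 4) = o^2 + 3*o - 4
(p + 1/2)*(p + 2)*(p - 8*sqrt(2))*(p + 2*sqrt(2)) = p^4 - 6*sqrt(2)*p^3 + 5*p^3/2 - 31*p^2 - 15*sqrt(2)*p^2 - 80*p - 6*sqrt(2)*p - 32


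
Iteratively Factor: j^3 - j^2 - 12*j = (j + 3)*(j^2 - 4*j) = (j - 4)*(j + 3)*(j)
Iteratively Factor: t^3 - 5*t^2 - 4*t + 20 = (t + 2)*(t^2 - 7*t + 10) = (t - 2)*(t + 2)*(t - 5)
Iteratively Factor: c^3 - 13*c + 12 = (c - 1)*(c^2 + c - 12) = (c - 1)*(c + 4)*(c - 3)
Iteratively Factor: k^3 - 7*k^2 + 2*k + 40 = (k - 4)*(k^2 - 3*k - 10) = (k - 4)*(k + 2)*(k - 5)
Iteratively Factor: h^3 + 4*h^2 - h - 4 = (h - 1)*(h^2 + 5*h + 4) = (h - 1)*(h + 1)*(h + 4)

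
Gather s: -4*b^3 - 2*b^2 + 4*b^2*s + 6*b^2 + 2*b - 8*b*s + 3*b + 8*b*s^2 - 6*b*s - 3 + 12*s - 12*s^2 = -4*b^3 + 4*b^2 + 5*b + s^2*(8*b - 12) + s*(4*b^2 - 14*b + 12) - 3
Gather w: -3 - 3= -6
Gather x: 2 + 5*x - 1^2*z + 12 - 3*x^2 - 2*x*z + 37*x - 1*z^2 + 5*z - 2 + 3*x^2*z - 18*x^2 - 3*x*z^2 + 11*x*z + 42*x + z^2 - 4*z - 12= x^2*(3*z - 21) + x*(-3*z^2 + 9*z + 84)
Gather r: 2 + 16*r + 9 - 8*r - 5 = 8*r + 6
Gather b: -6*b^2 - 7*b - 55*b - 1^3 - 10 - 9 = -6*b^2 - 62*b - 20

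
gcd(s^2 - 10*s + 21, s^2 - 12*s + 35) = s - 7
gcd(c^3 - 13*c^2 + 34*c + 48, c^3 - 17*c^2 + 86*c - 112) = c - 8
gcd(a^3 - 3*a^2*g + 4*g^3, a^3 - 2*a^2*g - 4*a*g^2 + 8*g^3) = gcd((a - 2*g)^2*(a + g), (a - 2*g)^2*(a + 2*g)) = a^2 - 4*a*g + 4*g^2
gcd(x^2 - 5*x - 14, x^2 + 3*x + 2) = x + 2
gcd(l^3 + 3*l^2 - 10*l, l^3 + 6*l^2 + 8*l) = l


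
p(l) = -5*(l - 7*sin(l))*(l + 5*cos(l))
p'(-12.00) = -323.48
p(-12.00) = -612.97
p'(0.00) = 150.00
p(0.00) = 0.00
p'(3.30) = 25.39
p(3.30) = 36.06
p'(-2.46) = 163.64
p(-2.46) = 61.85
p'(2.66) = 59.97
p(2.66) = -5.16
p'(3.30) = 25.39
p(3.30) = 36.06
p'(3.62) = -83.44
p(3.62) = 28.01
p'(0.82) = 22.80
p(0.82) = 90.93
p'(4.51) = -377.40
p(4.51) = -199.21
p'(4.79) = -364.02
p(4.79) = -304.68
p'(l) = -5*(1 - 5*sin(l))*(l - 7*sin(l)) - 5*(1 - 7*cos(l))*(l + 5*cos(l))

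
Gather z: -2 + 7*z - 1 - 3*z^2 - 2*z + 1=-3*z^2 + 5*z - 2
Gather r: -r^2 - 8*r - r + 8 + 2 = -r^2 - 9*r + 10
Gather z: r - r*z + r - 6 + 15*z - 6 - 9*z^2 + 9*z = 2*r - 9*z^2 + z*(24 - r) - 12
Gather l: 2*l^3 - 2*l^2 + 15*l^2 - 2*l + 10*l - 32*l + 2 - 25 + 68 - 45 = 2*l^3 + 13*l^2 - 24*l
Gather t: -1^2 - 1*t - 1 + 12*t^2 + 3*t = 12*t^2 + 2*t - 2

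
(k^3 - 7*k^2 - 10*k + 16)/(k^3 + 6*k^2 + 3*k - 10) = (k - 8)/(k + 5)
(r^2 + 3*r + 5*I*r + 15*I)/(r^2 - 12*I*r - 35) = (r^2 + r*(3 + 5*I) + 15*I)/(r^2 - 12*I*r - 35)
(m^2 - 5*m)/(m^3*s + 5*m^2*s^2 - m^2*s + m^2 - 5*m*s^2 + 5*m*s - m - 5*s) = m*(m - 5)/(m^3*s + 5*m^2*s^2 - m^2*s + m^2 - 5*m*s^2 + 5*m*s - m - 5*s)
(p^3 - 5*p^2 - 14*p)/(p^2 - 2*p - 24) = p*(-p^2 + 5*p + 14)/(-p^2 + 2*p + 24)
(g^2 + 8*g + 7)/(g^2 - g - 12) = (g^2 + 8*g + 7)/(g^2 - g - 12)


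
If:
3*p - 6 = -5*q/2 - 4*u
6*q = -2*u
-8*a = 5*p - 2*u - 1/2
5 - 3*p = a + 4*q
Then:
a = -1277/1034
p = 2125/1034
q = 9/517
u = -27/517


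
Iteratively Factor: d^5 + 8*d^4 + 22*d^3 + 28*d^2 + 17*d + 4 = (d + 1)*(d^4 + 7*d^3 + 15*d^2 + 13*d + 4) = (d + 1)^2*(d^3 + 6*d^2 + 9*d + 4) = (d + 1)^2*(d + 4)*(d^2 + 2*d + 1) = (d + 1)^3*(d + 4)*(d + 1)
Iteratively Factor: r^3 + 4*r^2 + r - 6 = (r + 2)*(r^2 + 2*r - 3) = (r + 2)*(r + 3)*(r - 1)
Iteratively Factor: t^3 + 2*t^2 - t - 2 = (t + 1)*(t^2 + t - 2) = (t + 1)*(t + 2)*(t - 1)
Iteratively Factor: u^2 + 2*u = (u + 2)*(u)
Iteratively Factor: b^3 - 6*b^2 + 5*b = (b - 1)*(b^2 - 5*b) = (b - 5)*(b - 1)*(b)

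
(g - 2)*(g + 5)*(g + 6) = g^3 + 9*g^2 + 8*g - 60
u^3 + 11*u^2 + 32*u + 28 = (u + 2)^2*(u + 7)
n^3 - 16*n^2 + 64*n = n*(n - 8)^2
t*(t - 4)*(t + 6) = t^3 + 2*t^2 - 24*t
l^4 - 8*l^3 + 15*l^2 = l^2*(l - 5)*(l - 3)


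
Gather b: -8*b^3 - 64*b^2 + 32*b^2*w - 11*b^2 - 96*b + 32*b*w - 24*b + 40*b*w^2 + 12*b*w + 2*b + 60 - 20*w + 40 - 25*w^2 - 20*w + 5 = -8*b^3 + b^2*(32*w - 75) + b*(40*w^2 + 44*w - 118) - 25*w^2 - 40*w + 105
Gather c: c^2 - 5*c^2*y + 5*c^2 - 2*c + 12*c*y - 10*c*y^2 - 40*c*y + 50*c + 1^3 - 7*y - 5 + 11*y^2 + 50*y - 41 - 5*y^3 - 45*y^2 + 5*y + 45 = c^2*(6 - 5*y) + c*(-10*y^2 - 28*y + 48) - 5*y^3 - 34*y^2 + 48*y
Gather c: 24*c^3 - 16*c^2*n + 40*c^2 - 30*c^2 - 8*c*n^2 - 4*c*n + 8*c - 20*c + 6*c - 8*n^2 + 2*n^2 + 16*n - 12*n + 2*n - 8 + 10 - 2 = 24*c^3 + c^2*(10 - 16*n) + c*(-8*n^2 - 4*n - 6) - 6*n^2 + 6*n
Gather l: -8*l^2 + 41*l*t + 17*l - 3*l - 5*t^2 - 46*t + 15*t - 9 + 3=-8*l^2 + l*(41*t + 14) - 5*t^2 - 31*t - 6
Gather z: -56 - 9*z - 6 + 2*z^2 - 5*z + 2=2*z^2 - 14*z - 60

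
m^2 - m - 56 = (m - 8)*(m + 7)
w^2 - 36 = (w - 6)*(w + 6)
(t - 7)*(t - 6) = t^2 - 13*t + 42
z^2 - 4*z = z*(z - 4)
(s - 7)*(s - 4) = s^2 - 11*s + 28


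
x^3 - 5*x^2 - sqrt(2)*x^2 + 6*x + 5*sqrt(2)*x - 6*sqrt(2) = (x - 3)*(x - 2)*(x - sqrt(2))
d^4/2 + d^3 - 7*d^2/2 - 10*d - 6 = (d/2 + 1/2)*(d - 3)*(d + 2)^2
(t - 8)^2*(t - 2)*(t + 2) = t^4 - 16*t^3 + 60*t^2 + 64*t - 256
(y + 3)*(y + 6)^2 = y^3 + 15*y^2 + 72*y + 108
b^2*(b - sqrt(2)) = b^3 - sqrt(2)*b^2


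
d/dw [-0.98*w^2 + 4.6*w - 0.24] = 4.6 - 1.96*w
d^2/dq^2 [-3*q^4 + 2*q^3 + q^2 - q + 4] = -36*q^2 + 12*q + 2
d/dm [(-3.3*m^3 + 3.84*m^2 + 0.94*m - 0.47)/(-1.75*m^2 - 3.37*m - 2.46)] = (5.775*m^4 + 22.242*m^3 + 13.0582*m^2 - 20.5378*m - 3.8963)/(3.0625*m^4 + 11.795*m^3 + 19.9669*m^2 + 16.5804*m + 6.0516)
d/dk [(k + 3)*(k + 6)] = 2*k + 9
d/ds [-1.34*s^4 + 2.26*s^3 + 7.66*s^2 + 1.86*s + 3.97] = -5.36*s^3 + 6.78*s^2 + 15.32*s + 1.86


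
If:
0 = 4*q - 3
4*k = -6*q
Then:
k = -9/8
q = 3/4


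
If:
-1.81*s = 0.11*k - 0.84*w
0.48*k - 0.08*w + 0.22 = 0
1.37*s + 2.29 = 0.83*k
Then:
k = -1.39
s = -2.51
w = -5.60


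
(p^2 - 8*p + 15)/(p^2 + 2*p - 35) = (p - 3)/(p + 7)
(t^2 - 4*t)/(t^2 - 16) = t/(t + 4)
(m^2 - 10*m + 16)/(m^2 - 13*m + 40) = (m - 2)/(m - 5)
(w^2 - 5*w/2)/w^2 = (w - 5/2)/w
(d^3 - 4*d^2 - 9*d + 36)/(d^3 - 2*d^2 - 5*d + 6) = (d^2 - d - 12)/(d^2 + d - 2)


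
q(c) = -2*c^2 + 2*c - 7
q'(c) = 2 - 4*c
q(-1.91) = -18.12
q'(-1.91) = 9.64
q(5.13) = -49.37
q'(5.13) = -18.52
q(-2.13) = -20.33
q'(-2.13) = 10.52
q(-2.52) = -24.74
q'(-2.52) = 12.08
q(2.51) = -14.58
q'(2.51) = -8.04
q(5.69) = -60.37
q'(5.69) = -20.76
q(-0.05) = -7.10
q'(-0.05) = 2.20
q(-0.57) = -8.79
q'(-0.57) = 4.28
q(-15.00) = -487.00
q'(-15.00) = 62.00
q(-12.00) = -319.00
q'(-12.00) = 50.00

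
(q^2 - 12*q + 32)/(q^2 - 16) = (q - 8)/(q + 4)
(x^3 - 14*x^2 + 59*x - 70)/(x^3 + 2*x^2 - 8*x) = (x^2 - 12*x + 35)/(x*(x + 4))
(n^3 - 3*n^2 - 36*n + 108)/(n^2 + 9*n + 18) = (n^2 - 9*n + 18)/(n + 3)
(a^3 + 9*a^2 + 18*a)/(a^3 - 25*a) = (a^2 + 9*a + 18)/(a^2 - 25)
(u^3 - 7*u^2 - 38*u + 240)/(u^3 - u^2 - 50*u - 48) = (u - 5)/(u + 1)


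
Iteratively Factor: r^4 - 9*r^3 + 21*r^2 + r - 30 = (r - 2)*(r^3 - 7*r^2 + 7*r + 15) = (r - 2)*(r + 1)*(r^2 - 8*r + 15) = (r - 3)*(r - 2)*(r + 1)*(r - 5)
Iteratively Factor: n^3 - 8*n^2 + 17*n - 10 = (n - 1)*(n^2 - 7*n + 10) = (n - 2)*(n - 1)*(n - 5)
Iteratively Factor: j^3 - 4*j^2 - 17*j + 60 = (j - 5)*(j^2 + j - 12) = (j - 5)*(j + 4)*(j - 3)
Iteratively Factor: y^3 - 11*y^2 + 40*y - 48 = (y - 3)*(y^2 - 8*y + 16) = (y - 4)*(y - 3)*(y - 4)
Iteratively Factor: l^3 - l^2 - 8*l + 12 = (l - 2)*(l^2 + l - 6) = (l - 2)^2*(l + 3)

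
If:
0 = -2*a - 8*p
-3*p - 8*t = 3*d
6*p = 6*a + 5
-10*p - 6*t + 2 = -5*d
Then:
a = -2/3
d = -17/174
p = 1/6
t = -3/116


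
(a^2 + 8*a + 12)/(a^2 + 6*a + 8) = (a + 6)/(a + 4)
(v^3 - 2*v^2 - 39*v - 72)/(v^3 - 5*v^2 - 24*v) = (v + 3)/v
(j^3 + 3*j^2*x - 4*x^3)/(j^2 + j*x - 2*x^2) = j + 2*x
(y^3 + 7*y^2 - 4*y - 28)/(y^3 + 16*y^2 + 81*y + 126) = (y^2 - 4)/(y^2 + 9*y + 18)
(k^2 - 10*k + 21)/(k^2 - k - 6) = (k - 7)/(k + 2)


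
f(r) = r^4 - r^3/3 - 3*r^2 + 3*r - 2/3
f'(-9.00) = -2940.00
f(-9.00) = 6533.33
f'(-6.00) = -861.00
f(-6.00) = 1241.33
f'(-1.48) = -3.28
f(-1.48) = -5.80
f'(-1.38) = -1.14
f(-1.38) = -6.02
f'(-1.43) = -2.16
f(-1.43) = -5.94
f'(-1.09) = 3.17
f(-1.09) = -5.66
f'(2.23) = 29.01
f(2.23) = 12.14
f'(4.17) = 250.64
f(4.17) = 237.88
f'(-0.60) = 5.38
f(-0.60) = -3.35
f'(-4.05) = -254.82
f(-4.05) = 229.16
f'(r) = 4*r^3 - r^2 - 6*r + 3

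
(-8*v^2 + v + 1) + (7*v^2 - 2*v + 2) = -v^2 - v + 3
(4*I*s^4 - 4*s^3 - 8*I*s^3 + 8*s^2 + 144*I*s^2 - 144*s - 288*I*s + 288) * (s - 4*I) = 4*I*s^5 + 12*s^4 - 8*I*s^4 - 24*s^3 + 160*I*s^3 + 432*s^2 - 320*I*s^2 - 864*s + 576*I*s - 1152*I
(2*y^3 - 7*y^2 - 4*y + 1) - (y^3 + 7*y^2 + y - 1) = y^3 - 14*y^2 - 5*y + 2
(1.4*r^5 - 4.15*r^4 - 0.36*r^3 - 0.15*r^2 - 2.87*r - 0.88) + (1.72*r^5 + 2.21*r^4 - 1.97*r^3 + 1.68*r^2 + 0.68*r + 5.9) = 3.12*r^5 - 1.94*r^4 - 2.33*r^3 + 1.53*r^2 - 2.19*r + 5.02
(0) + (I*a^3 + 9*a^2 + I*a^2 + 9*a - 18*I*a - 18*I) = I*a^3 + 9*a^2 + I*a^2 + 9*a - 18*I*a - 18*I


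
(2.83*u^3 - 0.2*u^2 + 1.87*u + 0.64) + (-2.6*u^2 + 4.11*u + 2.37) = 2.83*u^3 - 2.8*u^2 + 5.98*u + 3.01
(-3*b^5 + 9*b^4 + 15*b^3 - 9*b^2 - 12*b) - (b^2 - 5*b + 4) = -3*b^5 + 9*b^4 + 15*b^3 - 10*b^2 - 7*b - 4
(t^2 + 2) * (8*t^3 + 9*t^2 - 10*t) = 8*t^5 + 9*t^4 + 6*t^3 + 18*t^2 - 20*t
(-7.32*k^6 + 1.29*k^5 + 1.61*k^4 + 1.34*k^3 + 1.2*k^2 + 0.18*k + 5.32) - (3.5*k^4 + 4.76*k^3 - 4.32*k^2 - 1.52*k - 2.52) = -7.32*k^6 + 1.29*k^5 - 1.89*k^4 - 3.42*k^3 + 5.52*k^2 + 1.7*k + 7.84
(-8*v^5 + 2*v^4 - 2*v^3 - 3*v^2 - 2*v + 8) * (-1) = 8*v^5 - 2*v^4 + 2*v^3 + 3*v^2 + 2*v - 8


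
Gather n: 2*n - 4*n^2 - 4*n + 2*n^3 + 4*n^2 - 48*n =2*n^3 - 50*n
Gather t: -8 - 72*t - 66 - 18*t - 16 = -90*t - 90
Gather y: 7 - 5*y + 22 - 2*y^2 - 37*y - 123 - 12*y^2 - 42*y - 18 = -14*y^2 - 84*y - 112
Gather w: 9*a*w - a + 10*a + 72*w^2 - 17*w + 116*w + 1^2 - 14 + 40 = 9*a + 72*w^2 + w*(9*a + 99) + 27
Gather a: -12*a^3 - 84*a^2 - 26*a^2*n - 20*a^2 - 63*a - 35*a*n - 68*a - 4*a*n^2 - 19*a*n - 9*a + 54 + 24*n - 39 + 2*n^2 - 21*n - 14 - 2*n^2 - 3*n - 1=-12*a^3 + a^2*(-26*n - 104) + a*(-4*n^2 - 54*n - 140)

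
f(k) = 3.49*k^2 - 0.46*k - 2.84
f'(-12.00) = -84.22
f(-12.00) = 505.24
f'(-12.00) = -84.22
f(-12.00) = 505.24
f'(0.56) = 3.45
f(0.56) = -2.00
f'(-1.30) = -9.53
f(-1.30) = 3.66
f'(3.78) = 25.92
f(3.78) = 45.29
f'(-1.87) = -13.51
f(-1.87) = 10.22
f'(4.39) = 30.18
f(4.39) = 62.40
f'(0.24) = 1.22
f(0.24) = -2.75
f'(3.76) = 25.78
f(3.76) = 44.77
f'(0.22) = 1.08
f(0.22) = -2.77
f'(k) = 6.98*k - 0.46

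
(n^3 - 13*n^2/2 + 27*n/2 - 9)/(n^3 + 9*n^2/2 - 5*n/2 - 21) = (2*n^2 - 9*n + 9)/(2*n^2 + 13*n + 21)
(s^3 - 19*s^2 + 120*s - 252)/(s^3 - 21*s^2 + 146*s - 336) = (s - 6)/(s - 8)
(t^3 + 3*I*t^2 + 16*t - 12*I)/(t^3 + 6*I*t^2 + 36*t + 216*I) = (t^2 - 3*I*t - 2)/(t^2 + 36)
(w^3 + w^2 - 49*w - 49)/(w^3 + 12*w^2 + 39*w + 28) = (w - 7)/(w + 4)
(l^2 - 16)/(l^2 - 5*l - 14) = (16 - l^2)/(-l^2 + 5*l + 14)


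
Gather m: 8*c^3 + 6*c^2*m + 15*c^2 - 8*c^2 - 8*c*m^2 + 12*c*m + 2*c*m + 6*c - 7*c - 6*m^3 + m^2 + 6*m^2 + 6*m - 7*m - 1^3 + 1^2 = 8*c^3 + 7*c^2 - c - 6*m^3 + m^2*(7 - 8*c) + m*(6*c^2 + 14*c - 1)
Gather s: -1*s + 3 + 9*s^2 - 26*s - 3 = 9*s^2 - 27*s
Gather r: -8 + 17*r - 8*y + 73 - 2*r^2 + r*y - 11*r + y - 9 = -2*r^2 + r*(y + 6) - 7*y + 56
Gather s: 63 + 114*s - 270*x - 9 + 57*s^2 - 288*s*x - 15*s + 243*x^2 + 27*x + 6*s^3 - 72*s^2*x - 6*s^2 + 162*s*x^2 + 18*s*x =6*s^3 + s^2*(51 - 72*x) + s*(162*x^2 - 270*x + 99) + 243*x^2 - 243*x + 54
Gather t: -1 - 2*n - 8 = -2*n - 9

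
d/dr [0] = 0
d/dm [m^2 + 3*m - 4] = 2*m + 3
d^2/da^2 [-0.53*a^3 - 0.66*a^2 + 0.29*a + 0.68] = -3.18*a - 1.32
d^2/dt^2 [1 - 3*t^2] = -6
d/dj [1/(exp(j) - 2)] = -exp(j)/(exp(j) - 2)^2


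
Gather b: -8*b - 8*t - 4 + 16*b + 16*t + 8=8*b + 8*t + 4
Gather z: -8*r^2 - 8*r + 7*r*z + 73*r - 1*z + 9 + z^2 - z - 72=-8*r^2 + 65*r + z^2 + z*(7*r - 2) - 63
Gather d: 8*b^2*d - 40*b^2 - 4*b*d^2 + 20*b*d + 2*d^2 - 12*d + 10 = -40*b^2 + d^2*(2 - 4*b) + d*(8*b^2 + 20*b - 12) + 10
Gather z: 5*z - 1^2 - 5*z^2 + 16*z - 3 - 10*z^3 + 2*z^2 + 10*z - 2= -10*z^3 - 3*z^2 + 31*z - 6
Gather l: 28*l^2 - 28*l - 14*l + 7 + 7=28*l^2 - 42*l + 14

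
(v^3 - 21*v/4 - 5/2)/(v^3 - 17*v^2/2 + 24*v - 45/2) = (v^2 + 5*v/2 + 1)/(v^2 - 6*v + 9)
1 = 1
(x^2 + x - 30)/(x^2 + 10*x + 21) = (x^2 + x - 30)/(x^2 + 10*x + 21)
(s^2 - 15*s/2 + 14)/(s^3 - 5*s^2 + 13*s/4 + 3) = 2*(2*s - 7)/(4*s^2 - 4*s - 3)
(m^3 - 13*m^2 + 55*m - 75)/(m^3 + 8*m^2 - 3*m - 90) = (m^2 - 10*m + 25)/(m^2 + 11*m + 30)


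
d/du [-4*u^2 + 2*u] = 2 - 8*u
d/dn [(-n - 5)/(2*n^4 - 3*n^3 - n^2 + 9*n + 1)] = (-2*n^4 + 3*n^3 + n^2 - 9*n + (n + 5)*(8*n^3 - 9*n^2 - 2*n + 9) - 1)/(2*n^4 - 3*n^3 - n^2 + 9*n + 1)^2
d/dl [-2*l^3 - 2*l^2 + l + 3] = -6*l^2 - 4*l + 1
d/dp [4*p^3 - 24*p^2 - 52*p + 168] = 12*p^2 - 48*p - 52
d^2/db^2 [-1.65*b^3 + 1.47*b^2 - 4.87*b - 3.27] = 2.94 - 9.9*b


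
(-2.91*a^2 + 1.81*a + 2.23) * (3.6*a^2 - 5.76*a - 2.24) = -10.476*a^4 + 23.2776*a^3 + 4.1208*a^2 - 16.8992*a - 4.9952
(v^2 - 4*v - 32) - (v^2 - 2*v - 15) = -2*v - 17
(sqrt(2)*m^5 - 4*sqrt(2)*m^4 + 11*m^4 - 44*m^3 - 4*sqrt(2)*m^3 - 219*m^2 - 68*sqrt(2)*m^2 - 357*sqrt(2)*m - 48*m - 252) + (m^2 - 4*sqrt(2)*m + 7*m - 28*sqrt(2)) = sqrt(2)*m^5 - 4*sqrt(2)*m^4 + 11*m^4 - 44*m^3 - 4*sqrt(2)*m^3 - 218*m^2 - 68*sqrt(2)*m^2 - 361*sqrt(2)*m - 41*m - 252 - 28*sqrt(2)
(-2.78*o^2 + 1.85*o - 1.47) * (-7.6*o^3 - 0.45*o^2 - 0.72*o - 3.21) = 21.128*o^5 - 12.809*o^4 + 12.3411*o^3 + 8.2533*o^2 - 4.8801*o + 4.7187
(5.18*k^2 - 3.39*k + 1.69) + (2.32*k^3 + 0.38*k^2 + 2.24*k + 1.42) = 2.32*k^3 + 5.56*k^2 - 1.15*k + 3.11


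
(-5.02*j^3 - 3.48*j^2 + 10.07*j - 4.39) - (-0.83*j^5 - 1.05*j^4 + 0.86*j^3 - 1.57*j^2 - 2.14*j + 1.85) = 0.83*j^5 + 1.05*j^4 - 5.88*j^3 - 1.91*j^2 + 12.21*j - 6.24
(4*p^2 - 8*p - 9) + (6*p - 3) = 4*p^2 - 2*p - 12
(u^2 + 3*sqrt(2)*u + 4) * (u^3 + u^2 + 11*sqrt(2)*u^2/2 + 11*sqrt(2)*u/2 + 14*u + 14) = u^5 + u^4 + 17*sqrt(2)*u^4/2 + 17*sqrt(2)*u^3/2 + 51*u^3 + 51*u^2 + 64*sqrt(2)*u^2 + 56*u + 64*sqrt(2)*u + 56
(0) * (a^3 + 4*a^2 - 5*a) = 0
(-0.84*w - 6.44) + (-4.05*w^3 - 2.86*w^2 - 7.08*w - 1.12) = -4.05*w^3 - 2.86*w^2 - 7.92*w - 7.56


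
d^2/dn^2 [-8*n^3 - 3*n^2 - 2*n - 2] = -48*n - 6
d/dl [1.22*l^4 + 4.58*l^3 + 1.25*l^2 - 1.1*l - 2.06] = 4.88*l^3 + 13.74*l^2 + 2.5*l - 1.1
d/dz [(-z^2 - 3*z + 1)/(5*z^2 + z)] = (14*z^2 - 10*z - 1)/(z^2*(25*z^2 + 10*z + 1))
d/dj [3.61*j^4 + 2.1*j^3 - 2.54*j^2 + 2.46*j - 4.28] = 14.44*j^3 + 6.3*j^2 - 5.08*j + 2.46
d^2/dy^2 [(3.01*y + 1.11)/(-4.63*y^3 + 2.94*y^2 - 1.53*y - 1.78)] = (-387.150414*y^5 - 39.7031760000001*y^4 + 232.363278*y^3 + 192.934218*y^2 - 9.66585599999998*y - 0.419634000000002)/(99.252847*y^9 - 189.073458*y^8 + 218.454975*y^7 - 35.899134*y^6 - 73.189071*y^5 + 101.166138*y^4 - 0.450122999999991*y^3 - 15.444882*y^2 + 14.542956*y + 5.639752)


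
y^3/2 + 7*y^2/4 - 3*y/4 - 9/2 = (y/2 + 1)*(y - 3/2)*(y + 3)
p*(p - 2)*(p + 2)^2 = p^4 + 2*p^3 - 4*p^2 - 8*p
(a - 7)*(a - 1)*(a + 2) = a^3 - 6*a^2 - 9*a + 14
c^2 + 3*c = c*(c + 3)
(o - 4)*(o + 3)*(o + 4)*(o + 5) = o^4 + 8*o^3 - o^2 - 128*o - 240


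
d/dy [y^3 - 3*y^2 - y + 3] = 3*y^2 - 6*y - 1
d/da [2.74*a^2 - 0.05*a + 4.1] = 5.48*a - 0.05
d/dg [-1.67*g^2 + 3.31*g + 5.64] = 3.31 - 3.34*g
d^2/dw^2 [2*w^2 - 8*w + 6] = 4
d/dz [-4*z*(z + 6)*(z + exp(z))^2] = 4*(z + exp(z))*(-2*z*(z + 6)*(exp(z) + 1) - z*(z + exp(z)) + (-z - 6)*(z + exp(z)))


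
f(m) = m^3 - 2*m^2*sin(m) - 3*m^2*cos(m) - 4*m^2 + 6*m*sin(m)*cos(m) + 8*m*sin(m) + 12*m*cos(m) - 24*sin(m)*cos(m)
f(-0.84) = 8.93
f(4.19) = 6.40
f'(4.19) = 34.04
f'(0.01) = -11.86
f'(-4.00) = 193.13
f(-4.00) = -89.94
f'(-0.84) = -2.58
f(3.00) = -16.22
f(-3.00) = -0.57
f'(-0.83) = -2.88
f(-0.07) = 0.87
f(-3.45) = -17.88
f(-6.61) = -598.45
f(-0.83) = 8.91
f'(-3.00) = 11.68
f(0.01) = -0.12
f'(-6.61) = -30.92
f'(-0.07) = -12.84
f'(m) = 3*m^2*sin(m) - 2*m^2*cos(m) + 3*m^2 - 6*m*sin(m)^2 - 16*m*sin(m) + 6*m*cos(m)^2 + 2*m*cos(m) - 8*m + 24*sin(m)^2 + 6*sin(m)*cos(m) + 8*sin(m) - 24*cos(m)^2 + 12*cos(m)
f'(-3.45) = 72.95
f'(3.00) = -5.43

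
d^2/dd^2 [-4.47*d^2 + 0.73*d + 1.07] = -8.94000000000000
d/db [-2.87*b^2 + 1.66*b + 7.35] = 1.66 - 5.74*b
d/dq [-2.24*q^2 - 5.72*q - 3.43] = -4.48*q - 5.72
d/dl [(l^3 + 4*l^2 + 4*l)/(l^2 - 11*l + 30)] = (l^4 - 22*l^3 + 42*l^2 + 240*l + 120)/(l^4 - 22*l^3 + 181*l^2 - 660*l + 900)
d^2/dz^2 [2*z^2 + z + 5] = 4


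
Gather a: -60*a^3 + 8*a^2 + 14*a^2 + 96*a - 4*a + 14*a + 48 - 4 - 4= -60*a^3 + 22*a^2 + 106*a + 40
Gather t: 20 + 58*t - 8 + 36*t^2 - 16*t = 36*t^2 + 42*t + 12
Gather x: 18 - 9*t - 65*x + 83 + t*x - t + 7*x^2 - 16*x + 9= -10*t + 7*x^2 + x*(t - 81) + 110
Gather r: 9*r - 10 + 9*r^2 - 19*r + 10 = 9*r^2 - 10*r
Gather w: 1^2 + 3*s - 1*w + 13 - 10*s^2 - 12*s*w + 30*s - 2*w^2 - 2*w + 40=-10*s^2 + 33*s - 2*w^2 + w*(-12*s - 3) + 54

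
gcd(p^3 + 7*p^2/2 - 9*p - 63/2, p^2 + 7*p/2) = p + 7/2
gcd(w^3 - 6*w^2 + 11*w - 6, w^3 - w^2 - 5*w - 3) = w - 3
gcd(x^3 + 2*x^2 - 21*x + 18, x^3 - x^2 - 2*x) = 1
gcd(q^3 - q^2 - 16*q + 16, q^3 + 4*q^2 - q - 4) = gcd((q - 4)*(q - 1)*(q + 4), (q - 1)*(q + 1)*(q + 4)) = q^2 + 3*q - 4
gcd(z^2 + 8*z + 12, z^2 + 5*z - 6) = z + 6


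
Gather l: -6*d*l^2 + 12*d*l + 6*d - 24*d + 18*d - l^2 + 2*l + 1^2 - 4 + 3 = l^2*(-6*d - 1) + l*(12*d + 2)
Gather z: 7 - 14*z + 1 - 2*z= 8 - 16*z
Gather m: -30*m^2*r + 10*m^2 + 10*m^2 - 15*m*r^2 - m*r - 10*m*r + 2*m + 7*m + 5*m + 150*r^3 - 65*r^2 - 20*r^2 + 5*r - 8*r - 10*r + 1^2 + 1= m^2*(20 - 30*r) + m*(-15*r^2 - 11*r + 14) + 150*r^3 - 85*r^2 - 13*r + 2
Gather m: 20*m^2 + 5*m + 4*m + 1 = 20*m^2 + 9*m + 1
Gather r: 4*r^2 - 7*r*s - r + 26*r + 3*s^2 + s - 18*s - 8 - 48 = 4*r^2 + r*(25 - 7*s) + 3*s^2 - 17*s - 56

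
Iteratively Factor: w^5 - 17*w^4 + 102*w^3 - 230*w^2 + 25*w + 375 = (w - 5)*(w^4 - 12*w^3 + 42*w^2 - 20*w - 75) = (w - 5)^2*(w^3 - 7*w^2 + 7*w + 15) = (w - 5)^2*(w + 1)*(w^2 - 8*w + 15) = (w - 5)^3*(w + 1)*(w - 3)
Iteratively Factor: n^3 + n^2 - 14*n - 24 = (n + 3)*(n^2 - 2*n - 8) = (n + 2)*(n + 3)*(n - 4)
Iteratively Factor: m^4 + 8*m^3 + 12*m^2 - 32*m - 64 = (m + 4)*(m^3 + 4*m^2 - 4*m - 16) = (m - 2)*(m + 4)*(m^2 + 6*m + 8) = (m - 2)*(m + 4)^2*(m + 2)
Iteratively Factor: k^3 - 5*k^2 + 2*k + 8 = (k + 1)*(k^2 - 6*k + 8) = (k - 4)*(k + 1)*(k - 2)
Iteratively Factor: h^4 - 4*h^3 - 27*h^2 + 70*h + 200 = (h - 5)*(h^3 + h^2 - 22*h - 40) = (h - 5)*(h + 2)*(h^2 - h - 20) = (h - 5)^2*(h + 2)*(h + 4)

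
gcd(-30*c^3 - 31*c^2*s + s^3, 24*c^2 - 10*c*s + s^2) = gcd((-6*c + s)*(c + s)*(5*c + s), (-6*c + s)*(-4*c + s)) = -6*c + s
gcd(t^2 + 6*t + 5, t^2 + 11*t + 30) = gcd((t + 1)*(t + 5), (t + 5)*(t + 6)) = t + 5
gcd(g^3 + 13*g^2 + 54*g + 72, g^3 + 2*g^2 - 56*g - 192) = g^2 + 10*g + 24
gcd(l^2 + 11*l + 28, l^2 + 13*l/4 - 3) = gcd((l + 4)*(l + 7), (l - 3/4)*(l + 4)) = l + 4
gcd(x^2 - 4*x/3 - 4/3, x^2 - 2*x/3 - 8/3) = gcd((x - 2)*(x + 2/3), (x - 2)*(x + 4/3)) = x - 2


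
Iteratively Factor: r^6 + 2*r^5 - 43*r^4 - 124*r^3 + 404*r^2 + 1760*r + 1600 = (r + 4)*(r^5 - 2*r^4 - 35*r^3 + 16*r^2 + 340*r + 400) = (r + 2)*(r + 4)*(r^4 - 4*r^3 - 27*r^2 + 70*r + 200) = (r - 5)*(r + 2)*(r + 4)*(r^3 + r^2 - 22*r - 40) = (r - 5)^2*(r + 2)*(r + 4)*(r^2 + 6*r + 8) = (r - 5)^2*(r + 2)^2*(r + 4)*(r + 4)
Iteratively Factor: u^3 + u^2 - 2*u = (u)*(u^2 + u - 2) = u*(u - 1)*(u + 2)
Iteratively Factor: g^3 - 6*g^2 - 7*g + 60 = (g + 3)*(g^2 - 9*g + 20) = (g - 5)*(g + 3)*(g - 4)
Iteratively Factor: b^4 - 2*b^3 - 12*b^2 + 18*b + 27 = (b - 3)*(b^3 + b^2 - 9*b - 9) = (b - 3)^2*(b^2 + 4*b + 3) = (b - 3)^2*(b + 3)*(b + 1)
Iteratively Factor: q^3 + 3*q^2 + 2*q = (q + 1)*(q^2 + 2*q) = (q + 1)*(q + 2)*(q)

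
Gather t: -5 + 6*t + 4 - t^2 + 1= -t^2 + 6*t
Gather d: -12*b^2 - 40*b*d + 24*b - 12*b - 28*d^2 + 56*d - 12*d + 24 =-12*b^2 + 12*b - 28*d^2 + d*(44 - 40*b) + 24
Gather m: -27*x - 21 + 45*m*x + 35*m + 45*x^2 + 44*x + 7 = m*(45*x + 35) + 45*x^2 + 17*x - 14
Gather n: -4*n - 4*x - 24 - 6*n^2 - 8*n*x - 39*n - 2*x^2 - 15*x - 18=-6*n^2 + n*(-8*x - 43) - 2*x^2 - 19*x - 42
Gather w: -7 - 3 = -10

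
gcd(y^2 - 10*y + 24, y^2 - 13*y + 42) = y - 6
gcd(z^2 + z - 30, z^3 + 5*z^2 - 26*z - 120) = z^2 + z - 30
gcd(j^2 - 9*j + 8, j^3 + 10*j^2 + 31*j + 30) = 1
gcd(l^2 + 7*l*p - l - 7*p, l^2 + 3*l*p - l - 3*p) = l - 1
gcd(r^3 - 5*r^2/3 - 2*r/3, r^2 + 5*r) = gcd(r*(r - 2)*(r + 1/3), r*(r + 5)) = r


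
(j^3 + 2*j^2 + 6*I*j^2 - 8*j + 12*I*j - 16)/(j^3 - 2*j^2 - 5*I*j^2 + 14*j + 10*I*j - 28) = (j^2 + j*(2 + 4*I) + 8*I)/(j^2 + j*(-2 - 7*I) + 14*I)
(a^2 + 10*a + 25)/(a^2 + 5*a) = (a + 5)/a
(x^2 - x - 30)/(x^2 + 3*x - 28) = (x^2 - x - 30)/(x^2 + 3*x - 28)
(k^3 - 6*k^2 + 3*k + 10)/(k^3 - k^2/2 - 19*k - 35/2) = 2*(k - 2)/(2*k + 7)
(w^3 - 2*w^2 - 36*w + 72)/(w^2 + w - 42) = (w^2 + 4*w - 12)/(w + 7)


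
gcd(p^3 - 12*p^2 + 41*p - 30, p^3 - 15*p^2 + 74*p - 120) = p^2 - 11*p + 30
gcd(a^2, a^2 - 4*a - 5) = 1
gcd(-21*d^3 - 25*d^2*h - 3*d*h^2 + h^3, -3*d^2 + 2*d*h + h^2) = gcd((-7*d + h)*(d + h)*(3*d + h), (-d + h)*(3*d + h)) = 3*d + h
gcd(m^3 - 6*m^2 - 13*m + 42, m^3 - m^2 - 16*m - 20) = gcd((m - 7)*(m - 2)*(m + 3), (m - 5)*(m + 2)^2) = 1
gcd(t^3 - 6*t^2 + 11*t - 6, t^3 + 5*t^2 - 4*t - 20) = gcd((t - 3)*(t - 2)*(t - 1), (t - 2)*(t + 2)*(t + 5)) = t - 2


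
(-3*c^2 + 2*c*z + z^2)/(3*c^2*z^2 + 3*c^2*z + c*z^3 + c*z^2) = (-c + z)/(c*z*(z + 1))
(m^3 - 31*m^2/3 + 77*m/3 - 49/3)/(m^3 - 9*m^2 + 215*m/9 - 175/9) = 3*(m^2 - 8*m + 7)/(3*m^2 - 20*m + 25)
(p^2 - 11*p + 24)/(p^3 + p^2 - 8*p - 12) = (p - 8)/(p^2 + 4*p + 4)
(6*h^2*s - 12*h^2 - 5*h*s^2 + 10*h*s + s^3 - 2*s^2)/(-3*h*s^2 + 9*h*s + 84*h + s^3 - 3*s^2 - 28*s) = (-2*h*s + 4*h + s^2 - 2*s)/(s^2 - 3*s - 28)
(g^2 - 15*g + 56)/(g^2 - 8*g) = (g - 7)/g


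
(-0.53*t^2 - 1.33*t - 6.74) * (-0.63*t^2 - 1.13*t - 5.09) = 0.3339*t^4 + 1.4368*t^3 + 8.4468*t^2 + 14.3859*t + 34.3066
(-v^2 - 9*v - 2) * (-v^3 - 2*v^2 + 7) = v^5 + 11*v^4 + 20*v^3 - 3*v^2 - 63*v - 14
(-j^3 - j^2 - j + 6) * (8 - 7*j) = 7*j^4 - j^3 - j^2 - 50*j + 48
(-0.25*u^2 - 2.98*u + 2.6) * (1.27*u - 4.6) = -0.3175*u^3 - 2.6346*u^2 + 17.01*u - 11.96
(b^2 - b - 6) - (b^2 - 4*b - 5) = 3*b - 1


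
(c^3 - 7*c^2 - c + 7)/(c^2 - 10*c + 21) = (c^2 - 1)/(c - 3)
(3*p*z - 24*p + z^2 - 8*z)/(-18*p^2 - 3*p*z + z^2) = (z - 8)/(-6*p + z)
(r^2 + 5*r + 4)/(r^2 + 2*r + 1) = (r + 4)/(r + 1)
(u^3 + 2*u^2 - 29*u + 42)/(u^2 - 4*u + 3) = (u^2 + 5*u - 14)/(u - 1)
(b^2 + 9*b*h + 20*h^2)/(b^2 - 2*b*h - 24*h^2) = (b + 5*h)/(b - 6*h)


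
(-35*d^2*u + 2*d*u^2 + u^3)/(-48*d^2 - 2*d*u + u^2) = u*(35*d^2 - 2*d*u - u^2)/(48*d^2 + 2*d*u - u^2)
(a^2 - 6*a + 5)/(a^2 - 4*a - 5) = (a - 1)/(a + 1)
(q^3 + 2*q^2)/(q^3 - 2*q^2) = (q + 2)/(q - 2)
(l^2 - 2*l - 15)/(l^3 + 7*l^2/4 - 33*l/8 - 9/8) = 8*(l - 5)/(8*l^2 - 10*l - 3)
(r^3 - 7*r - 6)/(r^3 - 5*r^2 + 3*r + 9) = (r + 2)/(r - 3)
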